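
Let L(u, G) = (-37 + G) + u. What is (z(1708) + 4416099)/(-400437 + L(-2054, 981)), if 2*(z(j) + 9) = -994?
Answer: -4415593/401547 ≈ -10.996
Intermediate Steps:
L(u, G) = -37 + G + u
z(j) = -506 (z(j) = -9 + (1/2)*(-994) = -9 - 497 = -506)
(z(1708) + 4416099)/(-400437 + L(-2054, 981)) = (-506 + 4416099)/(-400437 + (-37 + 981 - 2054)) = 4415593/(-400437 - 1110) = 4415593/(-401547) = 4415593*(-1/401547) = -4415593/401547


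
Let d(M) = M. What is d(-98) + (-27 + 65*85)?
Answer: 5400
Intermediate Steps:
d(-98) + (-27 + 65*85) = -98 + (-27 + 65*85) = -98 + (-27 + 5525) = -98 + 5498 = 5400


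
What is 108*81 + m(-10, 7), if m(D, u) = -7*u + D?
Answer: 8689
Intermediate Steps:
m(D, u) = D - 7*u
108*81 + m(-10, 7) = 108*81 + (-10 - 7*7) = 8748 + (-10 - 49) = 8748 - 59 = 8689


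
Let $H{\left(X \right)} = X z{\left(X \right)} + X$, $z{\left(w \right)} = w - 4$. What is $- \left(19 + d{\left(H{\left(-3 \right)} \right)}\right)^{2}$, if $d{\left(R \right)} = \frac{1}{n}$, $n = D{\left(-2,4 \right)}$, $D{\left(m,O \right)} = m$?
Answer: $- \frac{1369}{4} \approx -342.25$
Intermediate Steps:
$z{\left(w \right)} = -4 + w$ ($z{\left(w \right)} = w - 4 = -4 + w$)
$n = -2$
$H{\left(X \right)} = X + X \left(-4 + X\right)$ ($H{\left(X \right)} = X \left(-4 + X\right) + X = X + X \left(-4 + X\right)$)
$d{\left(R \right)} = - \frac{1}{2}$ ($d{\left(R \right)} = \frac{1}{-2} = - \frac{1}{2}$)
$- \left(19 + d{\left(H{\left(-3 \right)} \right)}\right)^{2} = - \left(19 - \frac{1}{2}\right)^{2} = - \left(\frac{37}{2}\right)^{2} = \left(-1\right) \frac{1369}{4} = - \frac{1369}{4}$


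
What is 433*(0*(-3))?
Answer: 0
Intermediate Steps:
433*(0*(-3)) = 433*0 = 0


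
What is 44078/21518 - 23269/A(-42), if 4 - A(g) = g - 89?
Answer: -247375906/1452465 ≈ -170.31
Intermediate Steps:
A(g) = 93 - g (A(g) = 4 - (g - 89) = 4 - (-89 + g) = 4 + (89 - g) = 93 - g)
44078/21518 - 23269/A(-42) = 44078/21518 - 23269/(93 - 1*(-42)) = 44078*(1/21518) - 23269/(93 + 42) = 22039/10759 - 23269/135 = -247375906/1452465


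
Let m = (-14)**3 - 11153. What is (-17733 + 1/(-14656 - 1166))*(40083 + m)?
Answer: -3673523003011/7911 ≈ -4.6436e+8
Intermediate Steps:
m = -13897 (m = -2744 - 11153 = -13897)
(-17733 + 1/(-14656 - 1166))*(40083 + m) = (-17733 + 1/(-14656 - 1166))*(40083 - 13897) = (-17733 + 1/(-15822))*26186 = (-17733 - 1/15822)*26186 = -280571527/15822*26186 = -3673523003011/7911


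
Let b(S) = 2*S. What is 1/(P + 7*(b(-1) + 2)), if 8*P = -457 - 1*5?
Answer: -4/231 ≈ -0.017316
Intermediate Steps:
P = -231/4 (P = (-457 - 1*5)/8 = (-457 - 5)/8 = (⅛)*(-462) = -231/4 ≈ -57.750)
1/(P + 7*(b(-1) + 2)) = 1/(-231/4 + 7*(2*(-1) + 2)) = 1/(-231/4 + 7*(-2 + 2)) = 1/(-231/4 + 7*0) = 1/(-231/4 + 0) = 1/(-231/4) = -4/231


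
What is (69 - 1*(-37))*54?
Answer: 5724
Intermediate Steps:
(69 - 1*(-37))*54 = (69 + 37)*54 = 106*54 = 5724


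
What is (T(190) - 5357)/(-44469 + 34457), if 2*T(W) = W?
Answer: 2631/5006 ≈ 0.52557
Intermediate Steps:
T(W) = W/2
(T(190) - 5357)/(-44469 + 34457) = ((½)*190 - 5357)/(-44469 + 34457) = (95 - 5357)/(-10012) = -5262*(-1/10012) = 2631/5006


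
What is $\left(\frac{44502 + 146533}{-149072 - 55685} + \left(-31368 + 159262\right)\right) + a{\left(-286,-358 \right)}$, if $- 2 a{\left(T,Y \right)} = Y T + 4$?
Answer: $\frac{15704261351}{204757} \approx 76697.0$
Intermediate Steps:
$a{\left(T,Y \right)} = -2 - \frac{T Y}{2}$ ($a{\left(T,Y \right)} = - \frac{Y T + 4}{2} = - \frac{T Y + 4}{2} = - \frac{4 + T Y}{2} = -2 - \frac{T Y}{2}$)
$\left(\frac{44502 + 146533}{-149072 - 55685} + \left(-31368 + 159262\right)\right) + a{\left(-286,-358 \right)} = \left(\frac{44502 + 146533}{-149072 - 55685} + \left(-31368 + 159262\right)\right) - \left(2 - -51194\right) = \left(\frac{191035}{-204757} + 127894\right) - 51196 = \left(191035 \left(- \frac{1}{204757}\right) + 127894\right) - 51196 = \left(- \frac{191035}{204757} + 127894\right) - 51196 = \frac{26187000723}{204757} - 51196 = \frac{15704261351}{204757}$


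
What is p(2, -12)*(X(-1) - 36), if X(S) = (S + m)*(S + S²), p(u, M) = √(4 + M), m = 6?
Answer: -72*I*√2 ≈ -101.82*I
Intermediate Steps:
X(S) = (6 + S)*(S + S²) (X(S) = (S + 6)*(S + S²) = (6 + S)*(S + S²))
p(2, -12)*(X(-1) - 36) = √(4 - 12)*(-(6 + (-1)² + 7*(-1)) - 36) = √(-8)*(-(6 + 1 - 7) - 36) = (2*I*√2)*(-1*0 - 36) = (2*I*√2)*(0 - 36) = (2*I*√2)*(-36) = -72*I*√2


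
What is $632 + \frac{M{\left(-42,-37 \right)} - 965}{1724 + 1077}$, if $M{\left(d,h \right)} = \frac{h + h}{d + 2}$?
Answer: $\frac{35385377}{56020} \approx 631.66$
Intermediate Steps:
$M{\left(d,h \right)} = \frac{2 h}{2 + d}$
$632 + \frac{M{\left(-42,-37 \right)} - 965}{1724 + 1077} = 632 + \frac{2 \left(-37\right) \frac{1}{2 - 42} - 965}{1724 + 1077} = 632 + \frac{2 \left(-37\right) \frac{1}{-40} - 965}{2801} = 632 + \left(2 \left(-37\right) \left(- \frac{1}{40}\right) - 965\right) \frac{1}{2801} = 632 + \left(\frac{37}{20} - 965\right) \frac{1}{2801} = 632 - \frac{19263}{56020} = \frac{35385377}{56020}$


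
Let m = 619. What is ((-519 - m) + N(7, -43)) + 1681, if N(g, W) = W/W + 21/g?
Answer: 547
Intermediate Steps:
N(g, W) = 1 + 21/g
((-519 - m) + N(7, -43)) + 1681 = ((-519 - 1*619) + (21 + 7)/7) + 1681 = ((-519 - 619) + (⅐)*28) + 1681 = (-1138 + 4) + 1681 = -1134 + 1681 = 547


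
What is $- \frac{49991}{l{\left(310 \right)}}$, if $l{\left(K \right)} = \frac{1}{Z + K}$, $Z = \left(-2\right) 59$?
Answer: $-9598272$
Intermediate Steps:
$Z = -118$
$l{\left(K \right)} = \frac{1}{-118 + K}$
$- \frac{49991}{l{\left(310 \right)}} = - \frac{49991}{\frac{1}{-118 + 310}} = - \frac{49991}{\frac{1}{192}} = - 49991 \frac{1}{\frac{1}{192}} = \left(-49991\right) 192 = -9598272$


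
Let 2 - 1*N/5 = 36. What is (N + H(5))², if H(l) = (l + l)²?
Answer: 4900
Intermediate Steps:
N = -170 (N = 10 - 5*36 = 10 - 180 = -170)
H(l) = 4*l² (H(l) = (2*l)² = 4*l²)
(N + H(5))² = (-170 + 4*5²)² = (-170 + 4*25)² = (-170 + 100)² = (-70)² = 4900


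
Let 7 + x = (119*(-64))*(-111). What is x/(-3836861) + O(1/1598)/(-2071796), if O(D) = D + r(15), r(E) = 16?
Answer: -399840945833123/1814687264174984 ≈ -0.22034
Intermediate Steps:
x = 845369 (x = -7 + (119*(-64))*(-111) = -7 - 7616*(-111) = -7 + 845376 = 845369)
O(D) = 16 + D (O(D) = D + 16 = 16 + D)
x/(-3836861) + O(1/1598)/(-2071796) = 845369/(-3836861) + (16 + 1/1598)/(-2071796) = 845369*(-1/3836861) + (16 + 1/1598)*(-1/2071796) = -120767/548123 + (25569/1598)*(-1/2071796) = -120767/548123 - 25569/3310730008 = -399840945833123/1814687264174984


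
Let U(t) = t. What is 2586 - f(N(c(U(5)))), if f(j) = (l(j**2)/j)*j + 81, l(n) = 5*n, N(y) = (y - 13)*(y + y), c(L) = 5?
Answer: -29495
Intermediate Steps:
N(y) = 2*y*(-13 + y) (N(y) = (-13 + y)*(2*y) = 2*y*(-13 + y))
f(j) = 81 + 5*j**2 (f(j) = ((5*j**2)/j)*j + 81 = (5*j)*j + 81 = 5*j**2 + 81 = 81 + 5*j**2)
2586 - f(N(c(U(5)))) = 2586 - (81 + 5*(2*5*(-13 + 5))**2) = 2586 - (81 + 5*(2*5*(-8))**2) = 2586 - (81 + 5*(-80)**2) = 2586 - (81 + 5*6400) = 2586 - (81 + 32000) = 2586 - 1*32081 = 2586 - 32081 = -29495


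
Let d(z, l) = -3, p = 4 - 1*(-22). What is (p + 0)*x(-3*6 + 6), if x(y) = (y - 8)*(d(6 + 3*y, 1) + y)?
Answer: 7800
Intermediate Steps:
p = 26 (p = 4 + 22 = 26)
x(y) = (-8 + y)*(-3 + y) (x(y) = (y - 8)*(-3 + y) = (-8 + y)*(-3 + y))
(p + 0)*x(-3*6 + 6) = (26 + 0)*(24 + (-3*6 + 6)² - 11*(-3*6 + 6)) = 26*(24 + (-18 + 6)² - 11*(-18 + 6)) = 26*(24 + (-12)² - 11*(-12)) = 26*(24 + 144 + 132) = 26*300 = 7800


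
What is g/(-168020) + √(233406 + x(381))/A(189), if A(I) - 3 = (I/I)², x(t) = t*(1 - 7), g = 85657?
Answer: -85657/168020 + 3*√1605 ≈ 119.68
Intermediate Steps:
x(t) = -6*t (x(t) = t*(-6) = -6*t)
A(I) = 4 (A(I) = 3 + (I/I)² = 3 + 1² = 3 + 1 = 4)
g/(-168020) + √(233406 + x(381))/A(189) = 85657/(-168020) + √(233406 - 6*381)/4 = 85657*(-1/168020) + √(233406 - 2286)*(¼) = -85657/168020 + √231120*(¼) = -85657/168020 + (12*√1605)*(¼) = -85657/168020 + 3*√1605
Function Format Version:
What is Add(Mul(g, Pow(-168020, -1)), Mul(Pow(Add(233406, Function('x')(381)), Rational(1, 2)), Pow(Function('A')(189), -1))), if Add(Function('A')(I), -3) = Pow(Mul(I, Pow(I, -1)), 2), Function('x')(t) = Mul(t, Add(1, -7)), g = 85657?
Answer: Add(Rational(-85657, 168020), Mul(3, Pow(1605, Rational(1, 2)))) ≈ 119.68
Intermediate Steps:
Function('x')(t) = Mul(-6, t) (Function('x')(t) = Mul(t, -6) = Mul(-6, t))
Function('A')(I) = 4 (Function('A')(I) = Add(3, Pow(Mul(I, Pow(I, -1)), 2)) = Add(3, Pow(1, 2)) = Add(3, 1) = 4)
Add(Mul(g, Pow(-168020, -1)), Mul(Pow(Add(233406, Function('x')(381)), Rational(1, 2)), Pow(Function('A')(189), -1))) = Add(Mul(85657, Pow(-168020, -1)), Mul(Pow(Add(233406, Mul(-6, 381)), Rational(1, 2)), Pow(4, -1))) = Add(Mul(85657, Rational(-1, 168020)), Mul(Pow(Add(233406, -2286), Rational(1, 2)), Rational(1, 4))) = Add(Rational(-85657, 168020), Mul(Pow(231120, Rational(1, 2)), Rational(1, 4))) = Add(Rational(-85657, 168020), Mul(Mul(12, Pow(1605, Rational(1, 2))), Rational(1, 4))) = Add(Rational(-85657, 168020), Mul(3, Pow(1605, Rational(1, 2))))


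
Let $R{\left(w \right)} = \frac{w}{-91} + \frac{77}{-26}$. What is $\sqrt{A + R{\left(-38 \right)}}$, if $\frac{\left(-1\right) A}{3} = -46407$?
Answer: $\frac{\sqrt{4611472138}}{182} \approx 373.12$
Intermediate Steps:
$A = 139221$ ($A = \left(-3\right) \left(-46407\right) = 139221$)
$R{\left(w \right)} = - \frac{77}{26} - \frac{w}{91}$ ($R{\left(w \right)} = w \left(- \frac{1}{91}\right) + 77 \left(- \frac{1}{26}\right) = - \frac{w}{91} - \frac{77}{26} = - \frac{77}{26} - \frac{w}{91}$)
$\sqrt{A + R{\left(-38 \right)}} = \sqrt{139221 - \frac{463}{182}} = \sqrt{\frac{25337759}{182}} = \frac{\sqrt{4611472138}}{182}$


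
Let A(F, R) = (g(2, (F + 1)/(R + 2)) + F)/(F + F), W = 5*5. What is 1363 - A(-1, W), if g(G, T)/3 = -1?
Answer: 1361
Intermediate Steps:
W = 25
g(G, T) = -3 (g(G, T) = 3*(-1) = -3)
A(F, R) = (-3 + F)/(2*F) (A(F, R) = (-3 + F)/(F + F) = (-3 + F)/((2*F)) = (-3 + F)*(1/(2*F)) = (-3 + F)/(2*F))
1363 - A(-1, W) = 1363 - (-3 - 1)/(2*(-1)) = 1363 - (-1)*(-4)/2 = 1363 - 1*2 = 1363 - 2 = 1361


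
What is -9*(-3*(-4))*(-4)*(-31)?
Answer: -13392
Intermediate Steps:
-9*(-3*(-4))*(-4)*(-31) = -108*(-4)*(-31) = -9*(-48)*(-31) = 432*(-31) = -13392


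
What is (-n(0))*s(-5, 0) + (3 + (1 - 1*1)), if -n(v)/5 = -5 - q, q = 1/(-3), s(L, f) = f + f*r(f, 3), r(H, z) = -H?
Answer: 3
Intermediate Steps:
s(L, f) = f - f**2 (s(L, f) = f + f*(-f) = f - f**2)
q = -1/3 ≈ -0.33333
n(v) = 70/3 (n(v) = -5*(-5 - 1*(-1/3)) = -5*(-5 + 1/3) = -5*(-14/3) = 70/3)
(-n(0))*s(-5, 0) + (3 + (1 - 1*1)) = (-1*70/3)*(0*(1 - 1*0)) + (3 + (1 - 1*1)) = -0*(1 + 0) + (3 + (1 - 1)) = -0 + (3 + 0) = -70/3*0 + 3 = 0 + 3 = 3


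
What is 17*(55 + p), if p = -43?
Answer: 204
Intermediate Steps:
17*(55 + p) = 17*(55 - 43) = 17*12 = 204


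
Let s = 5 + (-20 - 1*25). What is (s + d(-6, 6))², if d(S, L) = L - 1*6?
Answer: 1600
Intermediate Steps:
d(S, L) = -6 + L (d(S, L) = L - 6 = -6 + L)
s = -40 (s = 5 + (-20 - 25) = 5 - 45 = -40)
(s + d(-6, 6))² = (-40 + (-6 + 6))² = (-40 + 0)² = (-40)² = 1600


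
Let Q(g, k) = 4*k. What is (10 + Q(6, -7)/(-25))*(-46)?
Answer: -12788/25 ≈ -511.52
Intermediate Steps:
(10 + Q(6, -7)/(-25))*(-46) = (10 + (4*(-7))/(-25))*(-46) = (10 - 28*(-1/25))*(-46) = (10 + 28/25)*(-46) = (278/25)*(-46) = -12788/25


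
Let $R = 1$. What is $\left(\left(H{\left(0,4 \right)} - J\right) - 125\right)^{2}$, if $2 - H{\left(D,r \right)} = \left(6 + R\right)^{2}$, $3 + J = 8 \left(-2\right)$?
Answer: $23409$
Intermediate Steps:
$J = -19$ ($J = -3 + 8 \left(-2\right) = -3 - 16 = -19$)
$H{\left(D,r \right)} = -47$ ($H{\left(D,r \right)} = 2 - \left(6 + 1\right)^{2} = 2 - 7^{2} = 2 - 49 = -47$)
$\left(\left(H{\left(0,4 \right)} - J\right) - 125\right)^{2} = \left(\left(-47 - -19\right) - 125\right)^{2} = \left(\left(-47 + 19\right) - 125\right)^{2} = \left(-28 - 125\right)^{2} = \left(-153\right)^{2} = 23409$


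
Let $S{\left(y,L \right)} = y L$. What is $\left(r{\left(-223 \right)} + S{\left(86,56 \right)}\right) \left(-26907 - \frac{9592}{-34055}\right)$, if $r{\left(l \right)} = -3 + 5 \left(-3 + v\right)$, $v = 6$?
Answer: $- \frac{4423936438604}{34055} \approx -1.2991 \cdot 10^{8}$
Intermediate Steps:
$S{\left(y,L \right)} = L y$
$r{\left(l \right)} = 12$ ($r{\left(l \right)} = -3 + 5 \left(-3 + 6\right) = -3 + 5 \cdot 3 = -3 + 15 = 12$)
$\left(r{\left(-223 \right)} + S{\left(86,56 \right)}\right) \left(-26907 - \frac{9592}{-34055}\right) = \left(12 + 56 \cdot 86\right) \left(-26907 - \frac{9592}{-34055}\right) = \left(12 + 4816\right) \left(-26907 - - \frac{9592}{34055}\right) = 4828 \left(-26907 + \frac{9592}{34055}\right) = 4828 \left(- \frac{916308293}{34055}\right) = - \frac{4423936438604}{34055}$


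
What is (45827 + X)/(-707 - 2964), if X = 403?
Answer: -46230/3671 ≈ -12.593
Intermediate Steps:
(45827 + X)/(-707 - 2964) = (45827 + 403)/(-707 - 2964) = 46230/(-3671) = 46230*(-1/3671) = -46230/3671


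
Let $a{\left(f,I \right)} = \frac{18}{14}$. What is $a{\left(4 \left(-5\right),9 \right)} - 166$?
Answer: $- \frac{1153}{7} \approx -164.71$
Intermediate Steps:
$a{\left(f,I \right)} = \frac{9}{7}$ ($a{\left(f,I \right)} = 18 \cdot \frac{1}{14} = \frac{9}{7}$)
$a{\left(4 \left(-5\right),9 \right)} - 166 = \frac{9}{7} - 166 = - \frac{1153}{7}$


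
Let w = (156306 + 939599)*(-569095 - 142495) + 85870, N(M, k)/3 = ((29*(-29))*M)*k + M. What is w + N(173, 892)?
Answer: -780224291829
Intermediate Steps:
N(M, k) = 3*M - 2523*M*k (N(M, k) = 3*(((29*(-29))*M)*k + M) = 3*((-841*M)*k + M) = 3*(-841*M*k + M) = 3*(M - 841*M*k) = 3*M - 2523*M*k)
w = -779834953080 (w = 1095905*(-711590) + 85870 = -779835038950 + 85870 = -779834953080)
w + N(173, 892) = -779834953080 + 3*173*(1 - 841*892) = -779834953080 + 3*173*(1 - 750172) = -779834953080 + 3*173*(-750171) = -779834953080 - 389338749 = -780224291829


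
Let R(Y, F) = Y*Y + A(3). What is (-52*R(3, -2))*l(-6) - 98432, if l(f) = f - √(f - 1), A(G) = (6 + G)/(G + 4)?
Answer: -666560/7 + 3744*I*√7/7 ≈ -95223.0 + 1415.1*I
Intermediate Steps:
A(G) = (6 + G)/(4 + G)
R(Y, F) = 9/7 + Y² (R(Y, F) = Y*Y + (6 + 3)/(4 + 3) = Y² + 9/7 = 9/7 + Y²)
l(f) = f - √(-1 + f)
(-52*R(3, -2))*l(-6) - 98432 = (-52*(9/7 + 3²))*(-6 - √(-1 - 6)) - 98432 = (-52*(9/7 + 9))*(-6 - √(-7)) - 98432 = (-52*72/7)*(-6 - I*√7) - 98432 = -3744*(-6 - I*√7)/7 - 98432 = (22464/7 + 3744*I*√7/7) - 98432 = -666560/7 + 3744*I*√7/7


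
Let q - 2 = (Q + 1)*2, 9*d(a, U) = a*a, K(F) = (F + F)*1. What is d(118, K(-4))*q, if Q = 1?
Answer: 27848/3 ≈ 9282.7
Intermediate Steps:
K(F) = 2*F (K(F) = (2*F)*1 = 2*F)
d(a, U) = a²/9 (d(a, U) = (a*a)/9 = a²/9)
q = 6 (q = 2 + (1 + 1)*2 = 2 + 2*2 = 2 + 4 = 6)
d(118, K(-4))*q = ((⅑)*118²)*6 = ((⅑)*13924)*6 = (13924/9)*6 = 27848/3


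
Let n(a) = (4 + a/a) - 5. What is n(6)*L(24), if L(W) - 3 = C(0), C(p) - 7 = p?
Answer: 0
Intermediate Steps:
C(p) = 7 + p
L(W) = 10 (L(W) = 3 + (7 + 0) = 3 + 7 = 10)
n(a) = 0 (n(a) = (4 + 1) - 5 = 5 - 5 = 0)
n(6)*L(24) = 0*10 = 0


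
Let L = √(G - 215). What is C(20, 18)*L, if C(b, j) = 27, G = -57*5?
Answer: 270*I*√5 ≈ 603.74*I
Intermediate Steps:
G = -285
L = 10*I*√5 (L = √(-285 - 215) = √(-500) = 10*I*√5 ≈ 22.361*I)
C(20, 18)*L = 27*(10*I*√5) = 270*I*√5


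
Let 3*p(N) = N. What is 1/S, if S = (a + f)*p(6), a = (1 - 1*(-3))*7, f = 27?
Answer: 1/110 ≈ 0.0090909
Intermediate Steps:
p(N) = N/3
a = 28 (a = (1 + 3)*7 = 4*7 = 28)
S = 110 (S = (28 + 27)*((⅓)*6) = 55*2 = 110)
1/S = 1/110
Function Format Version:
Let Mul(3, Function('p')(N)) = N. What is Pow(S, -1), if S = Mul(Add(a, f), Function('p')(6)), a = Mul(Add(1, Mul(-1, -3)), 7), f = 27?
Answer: Rational(1, 110) ≈ 0.0090909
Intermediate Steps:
Function('p')(N) = Mul(Rational(1, 3), N)
a = 28 (a = Mul(Add(1, 3), 7) = Mul(4, 7) = 28)
S = 110 (S = Mul(Add(28, 27), Mul(Rational(1, 3), 6)) = Mul(55, 2) = 110)
Pow(S, -1) = Pow(110, -1) = Rational(1, 110)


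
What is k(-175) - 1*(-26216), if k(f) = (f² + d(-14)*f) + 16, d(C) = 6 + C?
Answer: 58257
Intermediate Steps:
k(f) = 16 + f² - 8*f (k(f) = (f² + (6 - 14)*f) + 16 = (f² - 8*f) + 16 = 16 + f² - 8*f)
k(-175) - 1*(-26216) = (16 + (-175)² - 8*(-175)) - 1*(-26216) = (16 + 30625 + 1400) + 26216 = 32041 + 26216 = 58257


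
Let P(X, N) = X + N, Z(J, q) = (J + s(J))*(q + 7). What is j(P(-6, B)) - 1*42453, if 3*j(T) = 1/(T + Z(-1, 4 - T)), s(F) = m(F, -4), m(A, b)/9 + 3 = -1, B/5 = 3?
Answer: -8278336/195 ≈ -42453.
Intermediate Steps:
B = 15 (B = 5*3 = 15)
m(A, b) = -36 (m(A, b) = -27 + 9*(-1) = -27 - 9 = -36)
s(F) = -36
Z(J, q) = (-36 + J)*(7 + q) (Z(J, q) = (J - 36)*(q + 7) = (-36 + J)*(7 + q))
P(X, N) = N + X
j(T) = 1/(3*(-407 + 38*T)) (j(T) = 1/(3*(T + (-252 - 36*(4 - T) + 7*(-1) - (4 - T)))) = 1/(3*(T + (-252 + (-144 + 36*T) - 7 + (-4 + T)))) = 1/(3*(T + (-407 + 37*T))) = 1/(3*(-407 + 38*T)))
j(P(-6, B)) - 1*42453 = 1/(3*(-407 + 38*(15 - 6))) - 1*42453 = 1/(3*(-407 + 38*9)) - 42453 = 1/(3*(-407 + 342)) - 42453 = (1/3)/(-65) - 42453 = (1/3)*(-1/65) - 42453 = -1/195 - 42453 = -8278336/195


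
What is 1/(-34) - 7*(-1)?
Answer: 237/34 ≈ 6.9706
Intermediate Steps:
1/(-34) - 7*(-1) = -1/34 + 7 = 237/34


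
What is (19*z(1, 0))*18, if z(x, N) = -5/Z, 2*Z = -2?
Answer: 1710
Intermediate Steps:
Z = -1 (Z = (1/2)*(-2) = -1)
z(x, N) = 5 (z(x, N) = -5/(-1) = -5*(-1) = 5)
(19*z(1, 0))*18 = (19*5)*18 = 95*18 = 1710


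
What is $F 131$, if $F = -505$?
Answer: $-66155$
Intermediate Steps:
$F 131 = \left(-505\right) 131 = -66155$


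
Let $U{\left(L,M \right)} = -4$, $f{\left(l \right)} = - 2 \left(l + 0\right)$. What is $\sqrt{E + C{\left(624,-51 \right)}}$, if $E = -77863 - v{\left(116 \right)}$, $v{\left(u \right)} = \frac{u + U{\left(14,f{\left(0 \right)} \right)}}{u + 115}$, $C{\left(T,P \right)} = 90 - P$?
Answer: $\frac{i \sqrt{84639786}}{33} \approx 278.79 i$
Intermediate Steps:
$f{\left(l \right)} = - 2 l$
$v{\left(u \right)} = \frac{-4 + u}{115 + u}$ ($v{\left(u \right)} = \frac{u - 4}{u + 115} = \frac{-4 + u}{115 + u}$)
$E = - \frac{2569495}{33}$ ($E = -77863 - \frac{-4 + 116}{115 + 116} = -77863 - \frac{1}{231} \cdot 112 = -77863 - \frac{16}{33} = - \frac{2569495}{33} \approx -77864.0$)
$\sqrt{E + C{\left(624,-51 \right)}} = \sqrt{- \frac{2569495}{33} + \left(90 - -51\right)} = \sqrt{- \frac{2569495}{33} + \left(90 + 51\right)} = \sqrt{- \frac{2569495}{33} + 141} = \sqrt{- \frac{2564842}{33}} = \frac{i \sqrt{84639786}}{33}$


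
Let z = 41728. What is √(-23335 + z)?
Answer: √18393 ≈ 135.62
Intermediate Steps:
√(-23335 + z) = √(-23335 + 41728) = √18393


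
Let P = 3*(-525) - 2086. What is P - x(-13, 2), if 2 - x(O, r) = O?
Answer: -3676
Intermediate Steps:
x(O, r) = 2 - O
P = -3661 (P = -1575 - 2086 = -3661)
P - x(-13, 2) = -3661 - (2 - 1*(-13)) = -3661 - (2 + 13) = -3661 - 1*15 = -3661 - 15 = -3676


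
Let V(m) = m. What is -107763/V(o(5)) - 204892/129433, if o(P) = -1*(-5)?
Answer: -13949112839/647165 ≈ -21554.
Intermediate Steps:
o(P) = 5
-107763/V(o(5)) - 204892/129433 = -107763/5 - 204892/129433 = -13949112839/647165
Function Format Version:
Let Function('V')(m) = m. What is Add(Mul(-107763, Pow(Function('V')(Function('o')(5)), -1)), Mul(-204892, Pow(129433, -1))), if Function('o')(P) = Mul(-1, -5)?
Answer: Rational(-13949112839, 647165) ≈ -21554.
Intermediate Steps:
Function('o')(P) = 5
Add(Mul(-107763, Pow(Function('V')(Function('o')(5)), -1)), Mul(-204892, Pow(129433, -1))) = Add(Mul(-107763, Pow(5, -1)), Mul(-204892, Pow(129433, -1))) = Add(Mul(-107763, Rational(1, 5)), Mul(-204892, Rational(1, 129433))) = Add(Rational(-107763, 5), Rational(-204892, 129433)) = Rational(-13949112839, 647165)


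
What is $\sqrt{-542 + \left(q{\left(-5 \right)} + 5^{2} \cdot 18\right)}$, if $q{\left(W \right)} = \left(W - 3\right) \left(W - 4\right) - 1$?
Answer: $i \sqrt{21} \approx 4.5826 i$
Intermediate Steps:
$q{\left(W \right)} = -1 + \left(-4 + W\right) \left(-3 + W\right)$ ($q{\left(W \right)} = \left(-3 + W\right) \left(-4 + W\right) - 1 = \left(-4 + W\right) \left(-3 + W\right) - 1 = -1 + \left(-4 + W\right) \left(-3 + W\right)$)
$\sqrt{-542 + \left(q{\left(-5 \right)} + 5^{2} \cdot 18\right)} = \sqrt{-542 + \left(\left(11 + \left(-5\right)^{2} - -35\right) + 5^{2} \cdot 18\right)} = \sqrt{-542 + \left(\left(11 + 25 + 35\right) + 25 \cdot 18\right)} = \sqrt{-542 + \left(71 + 450\right)} = \sqrt{-542 + 521} = \sqrt{-21} = i \sqrt{21}$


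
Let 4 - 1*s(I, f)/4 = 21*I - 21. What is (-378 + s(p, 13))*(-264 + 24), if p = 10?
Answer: 268320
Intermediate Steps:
s(I, f) = 100 - 84*I (s(I, f) = 16 - 4*(21*I - 21) = 16 - 4*(-21 + 21*I) = 16 + (84 - 84*I) = 100 - 84*I)
(-378 + s(p, 13))*(-264 + 24) = (-378 + (100 - 84*10))*(-264 + 24) = (-378 + (100 - 840))*(-240) = (-378 - 740)*(-240) = -1118*(-240) = 268320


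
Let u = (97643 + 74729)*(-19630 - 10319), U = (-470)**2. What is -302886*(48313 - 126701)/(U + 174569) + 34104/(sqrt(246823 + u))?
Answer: 879356584/14647 - 34104*I*sqrt(5162122205)/5162122205 ≈ 60037.0 - 0.47467*I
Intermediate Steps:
U = 220900
u = -5162369028 (u = 172372*(-29949) = -5162369028)
-302886*(48313 - 126701)/(U + 174569) + 34104/(sqrt(246823 + u)) = -302886*(48313 - 126701)/(220900 + 174569) + 34104/(sqrt(246823 - 5162369028)) = -302886/(395469/(-78388)) + 34104/(sqrt(-5162122205)) = -302886/(395469*(-1/78388)) + 34104/((I*sqrt(5162122205))) = -302886/(-395469/78388) + 34104*(-I*sqrt(5162122205)/5162122205) = -302886*(-78388/395469) - 34104*I*sqrt(5162122205)/5162122205 = 879356584/14647 - 34104*I*sqrt(5162122205)/5162122205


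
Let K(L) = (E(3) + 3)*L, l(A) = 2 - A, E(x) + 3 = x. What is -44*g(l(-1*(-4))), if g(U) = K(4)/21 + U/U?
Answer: -484/7 ≈ -69.143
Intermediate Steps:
E(x) = -3 + x
K(L) = 3*L (K(L) = ((-3 + 3) + 3)*L = (0 + 3)*L = 3*L)
g(U) = 11/7 (g(U) = (3*4)/21 + U/U = 12*(1/21) + 1 = 4/7 + 1 = 11/7)
-44*g(l(-1*(-4))) = -44*11/7 = -484/7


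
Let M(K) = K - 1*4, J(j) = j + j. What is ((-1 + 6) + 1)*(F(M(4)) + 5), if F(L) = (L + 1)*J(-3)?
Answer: -6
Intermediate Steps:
J(j) = 2*j
M(K) = -4 + K (M(K) = K - 4 = -4 + K)
F(L) = -6 - 6*L (F(L) = (L + 1)*(2*(-3)) = (1 + L)*(-6) = -6 - 6*L)
((-1 + 6) + 1)*(F(M(4)) + 5) = ((-1 + 6) + 1)*((-6 - 6*(-4 + 4)) + 5) = (5 + 1)*((-6 - 6*0) + 5) = 6*((-6 + 0) + 5) = 6*(-6 + 5) = 6*(-1) = -6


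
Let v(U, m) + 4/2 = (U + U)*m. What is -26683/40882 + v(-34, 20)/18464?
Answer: -137089049/188711312 ≈ -0.72645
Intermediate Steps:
v(U, m) = -2 + 2*U*m (v(U, m) = -2 + (U + U)*m = -2 + (2*U)*m = -2 + 2*U*m)
-26683/40882 + v(-34, 20)/18464 = -26683/40882 + (-2 + 2*(-34)*20)/18464 = -26683*1/40882 + (-2 - 1360)*(1/18464) = -26683/40882 - 1362*1/18464 = -26683/40882 - 681/9232 = -137089049/188711312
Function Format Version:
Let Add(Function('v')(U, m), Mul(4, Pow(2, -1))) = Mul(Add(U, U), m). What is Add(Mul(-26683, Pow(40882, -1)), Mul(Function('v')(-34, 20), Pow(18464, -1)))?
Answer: Rational(-137089049, 188711312) ≈ -0.72645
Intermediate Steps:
Function('v')(U, m) = Add(-2, Mul(2, U, m)) (Function('v')(U, m) = Add(-2, Mul(Add(U, U), m)) = Add(-2, Mul(Mul(2, U), m)) = Add(-2, Mul(2, U, m)))
Add(Mul(-26683, Pow(40882, -1)), Mul(Function('v')(-34, 20), Pow(18464, -1))) = Add(Mul(-26683, Pow(40882, -1)), Mul(Add(-2, Mul(2, -34, 20)), Pow(18464, -1))) = Add(Mul(-26683, Rational(1, 40882)), Mul(Add(-2, -1360), Rational(1, 18464))) = Add(Rational(-26683, 40882), Mul(-1362, Rational(1, 18464))) = Add(Rational(-26683, 40882), Rational(-681, 9232)) = Rational(-137089049, 188711312)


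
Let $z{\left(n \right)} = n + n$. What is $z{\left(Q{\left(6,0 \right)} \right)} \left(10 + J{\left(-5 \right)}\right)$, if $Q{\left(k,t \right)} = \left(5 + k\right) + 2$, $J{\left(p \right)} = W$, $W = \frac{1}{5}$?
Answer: $\frac{1326}{5} \approx 265.2$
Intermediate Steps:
$W = \frac{1}{5} \approx 0.2$
$J{\left(p \right)} = \frac{1}{5}$
$Q{\left(k,t \right)} = 7 + k$
$z{\left(n \right)} = 2 n$
$z{\left(Q{\left(6,0 \right)} \right)} \left(10 + J{\left(-5 \right)}\right) = 2 \left(7 + 6\right) \left(10 + \frac{1}{5}\right) = 2 \cdot 13 \cdot \frac{51}{5} = 26 \cdot \frac{51}{5} = \frac{1326}{5}$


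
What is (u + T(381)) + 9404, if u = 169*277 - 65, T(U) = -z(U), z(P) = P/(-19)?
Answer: 1067269/19 ≈ 56172.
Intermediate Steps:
z(P) = -P/19 (z(P) = P*(-1/19) = -P/19)
T(U) = U/19 (T(U) = -(-1)*U/19 = U/19)
u = 46748 (u = 46813 - 65 = 46748)
(u + T(381)) + 9404 = (46748 + (1/19)*381) + 9404 = (46748 + 381/19) + 9404 = 888593/19 + 9404 = 1067269/19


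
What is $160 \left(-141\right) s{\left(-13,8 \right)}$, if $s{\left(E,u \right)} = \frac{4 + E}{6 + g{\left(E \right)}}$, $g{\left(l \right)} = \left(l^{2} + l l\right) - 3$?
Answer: $\frac{203040}{341} \approx 595.42$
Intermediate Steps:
$g{\left(l \right)} = -3 + 2 l^{2}$ ($g{\left(l \right)} = \left(l^{2} + l^{2}\right) - 3 = 2 l^{2} - 3 = -3 + 2 l^{2}$)
$s{\left(E,u \right)} = \frac{4 + E}{3 + 2 E^{2}}$ ($s{\left(E,u \right)} = \frac{4 + E}{6 + \left(-3 + 2 E^{2}\right)} = \frac{4 + E}{3 + 2 E^{2}}$)
$160 \left(-141\right) s{\left(-13,8 \right)} = 160 \left(-141\right) \frac{4 - 13}{3 + 2 \left(-13\right)^{2}} = - 22560 \frac{1}{3 + 2 \cdot 169} \left(-9\right) = - 22560 \frac{1}{3 + 338} \left(-9\right) = - 22560 \cdot \frac{1}{341} \left(-9\right) = \left(-22560\right) \left(- \frac{9}{341}\right) = \frac{203040}{341}$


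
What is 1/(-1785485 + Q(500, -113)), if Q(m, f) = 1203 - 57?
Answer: -1/1784339 ≈ -5.6043e-7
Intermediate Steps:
Q(m, f) = 1146
1/(-1785485 + Q(500, -113)) = 1/(-1785485 + 1146) = 1/(-1784339) = -1/1784339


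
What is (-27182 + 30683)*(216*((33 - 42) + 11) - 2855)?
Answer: -8482923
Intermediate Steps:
(-27182 + 30683)*(216*((33 - 42) + 11) - 2855) = 3501*(216*(-9 + 11) - 2855) = 3501*(216*2 - 2855) = 3501*(432 - 2855) = 3501*(-2423) = -8482923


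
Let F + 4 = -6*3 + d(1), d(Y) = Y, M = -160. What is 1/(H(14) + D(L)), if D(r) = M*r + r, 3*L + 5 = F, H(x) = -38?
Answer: 1/1340 ≈ 0.00074627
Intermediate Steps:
F = -21 (F = -4 + (-6*3 + 1) = -4 + (-18 + 1) = -4 - 17 = -21)
L = -26/3 (L = -5/3 + (1/3)*(-21) = -5/3 - 7 = -26/3 ≈ -8.6667)
D(r) = -159*r (D(r) = -160*r + r = -159*r)
1/(H(14) + D(L)) = 1/(-38 - 159*(-26/3)) = 1/(-38 + 1378) = 1/1340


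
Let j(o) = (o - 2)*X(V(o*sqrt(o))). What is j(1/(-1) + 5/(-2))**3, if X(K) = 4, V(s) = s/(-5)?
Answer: -10648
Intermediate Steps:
V(s) = -s/5 (V(s) = s*(-1/5) = -s/5)
j(o) = -8 + 4*o (j(o) = (o - 2)*4 = (-2 + o)*4 = -8 + 4*o)
j(1/(-1) + 5/(-2))**3 = (-8 + 4*(1/(-1) + 5/(-2)))**3 = (-8 + 4*(1*(-1) + 5*(-1/2)))**3 = (-8 + 4*(-1 - 5/2))**3 = (-8 + 4*(-7/2))**3 = (-8 - 14)**3 = (-22)**3 = -10648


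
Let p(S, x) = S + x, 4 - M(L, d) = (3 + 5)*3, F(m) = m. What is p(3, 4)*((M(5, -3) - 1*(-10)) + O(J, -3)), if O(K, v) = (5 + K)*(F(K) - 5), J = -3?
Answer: -182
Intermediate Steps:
M(L, d) = -20 (M(L, d) = 4 - (3 + 5)*3 = 4 - 8*3 = 4 - 1*24 = 4 - 24 = -20)
O(K, v) = (-5 + K)*(5 + K) (O(K, v) = (5 + K)*(K - 5) = (5 + K)*(-5 + K) = (-5 + K)*(5 + K))
p(3, 4)*((M(5, -3) - 1*(-10)) + O(J, -3)) = (3 + 4)*((-20 - 1*(-10)) + (-25 + (-3)²)) = 7*((-20 + 10) + (-25 + 9)) = 7*(-10 - 16) = 7*(-26) = -182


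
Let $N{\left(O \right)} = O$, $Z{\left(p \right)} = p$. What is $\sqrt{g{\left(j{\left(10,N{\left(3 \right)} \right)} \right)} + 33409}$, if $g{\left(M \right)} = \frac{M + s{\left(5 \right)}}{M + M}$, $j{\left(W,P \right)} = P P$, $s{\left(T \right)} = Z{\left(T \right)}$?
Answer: $\frac{4 \sqrt{18793}}{3} \approx 182.78$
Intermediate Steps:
$s{\left(T \right)} = T$
$j{\left(W,P \right)} = P^{2}$
$g{\left(M \right)} = \frac{5 + M}{2 M}$ ($g{\left(M \right)} = \frac{M + 5}{M + M} = \frac{5 + M}{2 M}$)
$\sqrt{g{\left(j{\left(10,N{\left(3 \right)} \right)} \right)} + 33409} = \sqrt{\frac{5 + 3^{2}}{2 \cdot 3^{2}} + 33409} = \sqrt{\frac{5 + 9}{2 \cdot 9} + 33409} = \sqrt{\frac{1}{2} \cdot \frac{1}{9} \cdot 14 + 33409} = \sqrt{\frac{7}{9} + 33409} = \sqrt{\frac{300688}{9}} = \frac{4 \sqrt{18793}}{3}$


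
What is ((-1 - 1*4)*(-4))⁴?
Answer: 160000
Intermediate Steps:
((-1 - 1*4)*(-4))⁴ = ((-1 - 4)*(-4))⁴ = (-5*(-4))⁴ = 20⁴ = 160000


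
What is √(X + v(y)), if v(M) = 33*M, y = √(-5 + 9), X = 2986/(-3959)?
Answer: 2*√255660343/3959 ≈ 8.0775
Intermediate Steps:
X = -2986/3959 (X = 2986*(-1/3959) = -2986/3959 ≈ -0.75423)
y = 2 (y = √4 = 2)
√(X + v(y)) = √(-2986/3959 + 33*2) = √(-2986/3959 + 66) = √(258308/3959) = 2*√255660343/3959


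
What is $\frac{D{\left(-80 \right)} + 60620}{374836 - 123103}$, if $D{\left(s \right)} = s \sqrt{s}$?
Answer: $\frac{60620}{251733} - \frac{320 i \sqrt{5}}{251733} \approx 0.24081 - 0.0028425 i$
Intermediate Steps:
$D{\left(s \right)} = s^{\frac{3}{2}}$
$\frac{D{\left(-80 \right)} + 60620}{374836 - 123103} = \frac{\left(-80\right)^{\frac{3}{2}} + 60620}{374836 - 123103} = \frac{- 320 i \sqrt{5} + 60620}{251733} = \left(60620 - 320 i \sqrt{5}\right) \frac{1}{251733} = \frac{60620}{251733} - \frac{320 i \sqrt{5}}{251733}$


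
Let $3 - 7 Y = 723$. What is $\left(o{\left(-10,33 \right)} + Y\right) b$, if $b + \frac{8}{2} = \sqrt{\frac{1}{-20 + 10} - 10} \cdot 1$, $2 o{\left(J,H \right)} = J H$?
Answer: $\frac{7500}{7} - \frac{375 i \sqrt{1010}}{14} \approx 1071.4 - 851.26 i$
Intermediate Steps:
$Y = - \frac{720}{7}$ ($Y = \frac{3}{7} - \frac{723}{7} = - \frac{720}{7} \approx -102.86$)
$o{\left(J,H \right)} = \frac{H J}{2}$ ($o{\left(J,H \right)} = \frac{J H}{2} = \frac{H J}{2}$)
$b = -4 + \frac{i \sqrt{1010}}{10}$ ($b = -4 + \sqrt{\frac{1}{-20 + 10} - 10} \cdot 1 = -4 + \sqrt{\frac{1}{-10} - 10} \cdot 1 = -4 + \sqrt{- \frac{1}{10} - 10} \cdot 1 = -4 + \sqrt{- \frac{101}{10}} \cdot 1 = -4 + \frac{i \sqrt{1010}}{10} \cdot 1 = -4 + \frac{i \sqrt{1010}}{10} \approx -4.0 + 3.1781 i$)
$\left(o{\left(-10,33 \right)} + Y\right) b = \left(\frac{1}{2} \cdot 33 \left(-10\right) - \frac{720}{7}\right) \left(-4 + \frac{i \sqrt{1010}}{10}\right) = \left(-165 - \frac{720}{7}\right) \left(-4 + \frac{i \sqrt{1010}}{10}\right) = - \frac{1875 \left(-4 + \frac{i \sqrt{1010}}{10}\right)}{7} = \frac{7500}{7} - \frac{375 i \sqrt{1010}}{14}$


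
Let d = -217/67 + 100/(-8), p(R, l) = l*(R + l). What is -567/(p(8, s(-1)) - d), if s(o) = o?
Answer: -75978/1171 ≈ -64.883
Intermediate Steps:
d = -2109/134 (d = -217*1/67 + 100*(-1/8) = -217/67 - 25/2 = -2109/134 ≈ -15.739)
-567/(p(8, s(-1)) - d) = -567/(-(8 - 1) - 1*(-2109/134)) = -567/(-1*7 + 2109/134) = -567/(-7 + 2109/134) = -567/1171/134 = -567*134/1171 = -75978/1171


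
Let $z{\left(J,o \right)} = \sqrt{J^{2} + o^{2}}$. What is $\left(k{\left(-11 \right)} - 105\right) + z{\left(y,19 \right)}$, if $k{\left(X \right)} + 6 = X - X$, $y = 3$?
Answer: $-111 + \sqrt{370} \approx -91.765$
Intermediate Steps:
$k{\left(X \right)} = -6$ ($k{\left(X \right)} = -6 + \left(X - X\right) = -6 + 0 = -6$)
$\left(k{\left(-11 \right)} - 105\right) + z{\left(y,19 \right)} = \left(-6 - 105\right) + \sqrt{3^{2} + 19^{2}} = -111 + \sqrt{9 + 361} = -111 + \sqrt{370}$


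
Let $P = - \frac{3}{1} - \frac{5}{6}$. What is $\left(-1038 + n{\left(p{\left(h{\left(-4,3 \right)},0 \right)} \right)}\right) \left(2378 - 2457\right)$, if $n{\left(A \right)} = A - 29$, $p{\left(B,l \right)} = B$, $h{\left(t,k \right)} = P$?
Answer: $\frac{507575}{6} \approx 84596.0$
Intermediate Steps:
$P = - \frac{23}{6}$ ($P = \left(-3\right) 1 - \frac{5}{6} = -3 - \frac{5}{6} = - \frac{23}{6} \approx -3.8333$)
$h{\left(t,k \right)} = - \frac{23}{6}$
$n{\left(A \right)} = -29 + A$ ($n{\left(A \right)} = A - 29 = -29 + A$)
$\left(-1038 + n{\left(p{\left(h{\left(-4,3 \right)},0 \right)} \right)}\right) \left(2378 - 2457\right) = \left(-1038 - \frac{197}{6}\right) \left(2378 - 2457\right) = \left(-1038 - \frac{197}{6}\right) \left(-79\right) = \left(- \frac{6425}{6}\right) \left(-79\right) = \frac{507575}{6}$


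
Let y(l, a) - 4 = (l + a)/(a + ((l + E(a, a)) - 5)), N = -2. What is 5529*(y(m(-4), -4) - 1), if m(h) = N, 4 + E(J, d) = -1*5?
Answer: 182457/10 ≈ 18246.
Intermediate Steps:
E(J, d) = -9 (E(J, d) = -4 - 1*5 = -4 - 5 = -9)
m(h) = -2
y(l, a) = 4 + (a + l)/(-14 + a + l) (y(l, a) = 4 + (l + a)/(a + ((l - 9) - 5)) = 4 + (a + l)/(a + ((-9 + l) - 5)) = 4 + (a + l)/(a + (-14 + l)) = 4 + (a + l)/(-14 + a + l))
5529*(y(m(-4), -4) - 1) = 5529*((-56 + 5*(-4) + 5*(-2))/(-14 - 4 - 2) - 1) = 5529*((-56 - 20 - 10)/(-20) - 1) = 5529*(-1/20*(-86) - 1) = 5529*(43/10 - 1) = 5529*(33/10) = 182457/10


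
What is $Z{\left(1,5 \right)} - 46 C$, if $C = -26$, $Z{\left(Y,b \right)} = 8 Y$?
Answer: $1204$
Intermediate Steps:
$Z{\left(1,5 \right)} - 46 C = 8 \cdot 1 - -1196 = 8 + 1196 = 1204$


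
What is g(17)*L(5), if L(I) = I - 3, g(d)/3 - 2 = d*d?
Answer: 1746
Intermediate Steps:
g(d) = 6 + 3*d² (g(d) = 6 + 3*(d*d) = 6 + 3*d²)
L(I) = -3 + I
g(17)*L(5) = (6 + 3*17²)*(-3 + 5) = (6 + 3*289)*2 = (6 + 867)*2 = 873*2 = 1746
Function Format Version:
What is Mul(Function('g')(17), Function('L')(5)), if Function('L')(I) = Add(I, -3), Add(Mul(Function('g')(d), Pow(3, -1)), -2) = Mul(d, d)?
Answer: 1746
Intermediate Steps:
Function('g')(d) = Add(6, Mul(3, Pow(d, 2))) (Function('g')(d) = Add(6, Mul(3, Mul(d, d))) = Add(6, Mul(3, Pow(d, 2))))
Function('L')(I) = Add(-3, I)
Mul(Function('g')(17), Function('L')(5)) = Mul(Add(6, Mul(3, Pow(17, 2))), Add(-3, 5)) = Mul(Add(6, Mul(3, 289)), 2) = Mul(Add(6, 867), 2) = Mul(873, 2) = 1746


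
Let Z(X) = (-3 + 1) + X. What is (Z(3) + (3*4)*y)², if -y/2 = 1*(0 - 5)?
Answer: 14641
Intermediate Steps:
y = 10 (y = -2*(0 - 5) = -2*(-5) = 10)
Z(X) = -2 + X
(Z(3) + (3*4)*y)² = ((-2 + 3) + (3*4)*10)² = (1 + 12*10)² = (1 + 120)² = 121² = 14641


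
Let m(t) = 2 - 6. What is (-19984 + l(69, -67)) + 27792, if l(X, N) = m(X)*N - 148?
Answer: 7928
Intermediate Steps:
m(t) = -4
l(X, N) = -148 - 4*N (l(X, N) = -4*N - 148 = -148 - 4*N)
(-19984 + l(69, -67)) + 27792 = (-19984 + (-148 - 4*(-67))) + 27792 = (-19984 + (-148 + 268)) + 27792 = (-19984 + 120) + 27792 = -19864 + 27792 = 7928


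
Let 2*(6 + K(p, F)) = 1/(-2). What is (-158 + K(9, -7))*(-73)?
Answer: 47961/4 ≈ 11990.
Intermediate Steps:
K(p, F) = -25/4 (K(p, F) = -6 + (1/2)/(-2) = -6 + (1/2)*(-1/2) = -6 - 1/4 = -25/4)
(-158 + K(9, -7))*(-73) = (-158 - 25/4)*(-73) = -657/4*(-73) = 47961/4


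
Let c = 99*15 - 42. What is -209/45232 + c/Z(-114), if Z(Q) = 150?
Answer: 988461/102800 ≈ 9.6154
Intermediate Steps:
c = 1443 (c = 1485 - 42 = 1443)
-209/45232 + c/Z(-114) = -209/45232 + 1443/150 = -209*1/45232 + 1443*(1/150) = -19/4112 + 481/50 = 988461/102800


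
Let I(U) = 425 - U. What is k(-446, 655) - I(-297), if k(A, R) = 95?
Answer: -627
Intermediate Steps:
k(-446, 655) - I(-297) = 95 - (425 - 1*(-297)) = 95 - (425 + 297) = 95 - 1*722 = 95 - 722 = -627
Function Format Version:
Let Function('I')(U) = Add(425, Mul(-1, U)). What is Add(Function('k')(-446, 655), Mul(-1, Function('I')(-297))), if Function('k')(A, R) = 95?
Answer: -627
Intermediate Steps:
Add(Function('k')(-446, 655), Mul(-1, Function('I')(-297))) = Add(95, Mul(-1, Add(425, Mul(-1, -297)))) = Add(95, Mul(-1, Add(425, 297))) = Add(95, Mul(-1, 722)) = Add(95, -722) = -627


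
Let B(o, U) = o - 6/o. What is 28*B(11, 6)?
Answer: 3220/11 ≈ 292.73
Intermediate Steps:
28*B(11, 6) = 28*(11 - 6/11) = 28*(115/11) = 3220/11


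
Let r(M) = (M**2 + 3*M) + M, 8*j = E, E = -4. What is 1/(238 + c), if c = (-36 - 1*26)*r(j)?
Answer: 2/693 ≈ 0.0028860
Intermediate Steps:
j = -1/2 (j = (1/8)*(-4) = -1/2 ≈ -0.50000)
r(M) = M**2 + 4*M
c = 217/2 (c = (-36 - 1*26)*(-(4 - 1/2)/2) = (-36 - 26)*(-1/2*7/2) = -62*(-7/4) = 217/2 ≈ 108.50)
1/(238 + c) = 1/(238 + 217/2) = 1/(693/2) = 2/693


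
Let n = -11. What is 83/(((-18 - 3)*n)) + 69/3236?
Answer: 284527/747516 ≈ 0.38063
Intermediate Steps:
83/(((-18 - 3)*n)) + 69/3236 = 83/(((-18 - 3)*(-11))) + 69/3236 = 83/((-21*(-11))) + 69*(1/3236) = 83/231 + 69/3236 = 284527/747516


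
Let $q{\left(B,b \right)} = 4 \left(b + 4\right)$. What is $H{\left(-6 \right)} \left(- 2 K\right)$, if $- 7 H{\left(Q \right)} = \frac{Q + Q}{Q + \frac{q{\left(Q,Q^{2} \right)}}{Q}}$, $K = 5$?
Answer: $\frac{180}{343} \approx 0.52478$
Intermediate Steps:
$q{\left(B,b \right)} = 16 + 4 b$ ($q{\left(B,b \right)} = 4 \left(4 + b\right) = 16 + 4 b$)
$H{\left(Q \right)} = - \frac{2 Q}{7 \left(Q + \frac{16 + 4 Q^{2}}{Q}\right)}$ ($H{\left(Q \right)} = - \frac{\left(Q + Q\right) \frac{1}{Q + \frac{16 + 4 Q^{2}}{Q}}}{7} = - \frac{2 Q \frac{1}{Q + \frac{16 + 4 Q^{2}}{Q}}}{7} = - \frac{2 Q}{7 \left(Q + \frac{16 + 4 Q^{2}}{Q}\right)}$)
$H{\left(-6 \right)} \left(- 2 K\right) = - \frac{2 \left(-6\right)^{2}}{112 + 35 \left(-6\right)^{2}} \left(\left(-2\right) 5\right) = \left(-2\right) 36 \frac{1}{112 + 35 \cdot 36} \left(-10\right) = \left(-2\right) 36 \frac{1}{112 + 1260} \left(-10\right) = \left(-2\right) 36 \cdot \frac{1}{1372} \left(-10\right) = \left(- \frac{18}{343}\right) \left(-10\right) = \frac{180}{343}$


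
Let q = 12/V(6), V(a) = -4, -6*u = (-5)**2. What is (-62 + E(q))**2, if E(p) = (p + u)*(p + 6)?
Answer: 27889/4 ≈ 6972.3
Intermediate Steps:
u = -25/6 (u = -1/6*(-5)**2 = -1/6*25 = -25/6 ≈ -4.1667)
q = -3 (q = 12/(-4) = 12*(-1/4) = -3)
E(p) = (6 + p)*(-25/6 + p) (E(p) = (p - 25/6)*(p + 6) = (-25/6 + p)*(6 + p) = (6 + p)*(-25/6 + p))
(-62 + E(q))**2 = (-62 + (-25 + (-3)**2 + (11/6)*(-3)))**2 = (-62 + (-25 + 9 - 11/2))**2 = (-62 - 43/2)**2 = (-167/2)**2 = 27889/4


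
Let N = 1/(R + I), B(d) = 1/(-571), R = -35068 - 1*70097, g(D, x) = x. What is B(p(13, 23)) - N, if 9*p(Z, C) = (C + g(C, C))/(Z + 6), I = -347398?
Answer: -451992/258413473 ≈ -0.0017491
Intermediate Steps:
R = -105165 (R = -35068 - 70097 = -105165)
p(Z, C) = 2*C/(9*(6 + Z)) (p(Z, C) = ((C + C)/(Z + 6))/9 = ((2*C)/(6 + Z))/9 = (2*C/(6 + Z))/9 = 2*C/(9*(6 + Z)))
B(d) = -1/571
N = -1/452563 (N = 1/(-105165 - 347398) = 1/(-452563) = -1/452563 ≈ -2.2096e-6)
B(p(13, 23)) - N = -1/571 - 1*(-1/452563) = -1/571 + 1/452563 = -451992/258413473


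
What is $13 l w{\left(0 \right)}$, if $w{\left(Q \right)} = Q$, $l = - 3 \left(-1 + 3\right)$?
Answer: $0$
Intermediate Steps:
$l = -6$ ($l = \left(-3\right) 2 = -6$)
$13 l w{\left(0 \right)} = 13 \left(-6\right) 0 = \left(-78\right) 0 = 0$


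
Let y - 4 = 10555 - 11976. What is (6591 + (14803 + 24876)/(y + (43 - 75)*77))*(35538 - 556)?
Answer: 893440000144/3881 ≈ 2.3021e+8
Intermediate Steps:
y = -1417 (y = 4 + (10555 - 11976) = 4 - 1421 = -1417)
(6591 + (14803 + 24876)/(y + (43 - 75)*77))*(35538 - 556) = (6591 + (14803 + 24876)/(-1417 + (43 - 75)*77))*(35538 - 556) = (6591 + 39679/(-1417 - 32*77))*34982 = (6591 + 39679/(-1417 - 2464))*34982 = (6591 + 39679/(-3881))*34982 = (6591 + 39679*(-1/3881))*34982 = (6591 - 39679/3881)*34982 = (25539992/3881)*34982 = 893440000144/3881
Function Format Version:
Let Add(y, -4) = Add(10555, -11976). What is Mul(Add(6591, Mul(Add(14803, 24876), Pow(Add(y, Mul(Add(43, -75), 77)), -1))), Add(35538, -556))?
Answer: Rational(893440000144, 3881) ≈ 2.3021e+8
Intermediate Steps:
y = -1417 (y = Add(4, Add(10555, -11976)) = Add(4, -1421) = -1417)
Mul(Add(6591, Mul(Add(14803, 24876), Pow(Add(y, Mul(Add(43, -75), 77)), -1))), Add(35538, -556)) = Mul(Add(6591, Mul(Add(14803, 24876), Pow(Add(-1417, Mul(Add(43, -75), 77)), -1))), Add(35538, -556)) = Mul(Add(6591, Mul(39679, Pow(Add(-1417, Mul(-32, 77)), -1))), 34982) = Mul(Add(6591, Mul(39679, Pow(Add(-1417, -2464), -1))), 34982) = Mul(Add(6591, Mul(39679, Pow(-3881, -1))), 34982) = Mul(Add(6591, Mul(39679, Rational(-1, 3881))), 34982) = Mul(Add(6591, Rational(-39679, 3881)), 34982) = Mul(Rational(25539992, 3881), 34982) = Rational(893440000144, 3881)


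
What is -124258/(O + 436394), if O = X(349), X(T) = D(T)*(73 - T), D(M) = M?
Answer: -62129/170035 ≈ -0.36539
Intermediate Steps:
X(T) = T*(73 - T)
O = -96324 (O = 349*(73 - 1*349) = 349*(73 - 349) = 349*(-276) = -96324)
-124258/(O + 436394) = -124258/(-96324 + 436394) = -124258/340070 = -124258*1/340070 = -62129/170035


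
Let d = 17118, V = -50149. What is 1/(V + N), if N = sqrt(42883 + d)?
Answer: -50149/2514862200 - sqrt(60001)/2514862200 ≈ -2.0038e-5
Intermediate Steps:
N = sqrt(60001) (N = sqrt(42883 + 17118) = sqrt(60001) ≈ 244.95)
1/(V + N) = 1/(-50149 + sqrt(60001))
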